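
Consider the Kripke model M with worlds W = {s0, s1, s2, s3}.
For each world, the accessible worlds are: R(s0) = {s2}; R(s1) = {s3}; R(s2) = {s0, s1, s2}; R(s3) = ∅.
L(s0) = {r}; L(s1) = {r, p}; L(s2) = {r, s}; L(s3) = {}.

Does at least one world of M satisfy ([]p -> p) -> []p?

Yes

Recall that []ψ holds at a world iff ψ holds at every accessible world, and <>ψ holds iff ψ holds at some accessible world.
Let φ = ([]p -> p) -> []p. Evaluate φ at each world:
  s0 (successors {s2}): φ is false.
  s1 (successors {s3}): φ is false.
  s2 (successors {s0, s1, s2}): φ is false.
  s3 (successors ∅): φ is true.
Detail at s3 (witness):
  At s3: []p -> p is false, []p is true, so ([]p -> p) -> []p is true.
    At s3: []p is true, p is false, so []p -> p is false.
      At s3: no accessible worlds, so []p holds vacuously.
    At s3: no accessible worlds, so []p holds vacuously.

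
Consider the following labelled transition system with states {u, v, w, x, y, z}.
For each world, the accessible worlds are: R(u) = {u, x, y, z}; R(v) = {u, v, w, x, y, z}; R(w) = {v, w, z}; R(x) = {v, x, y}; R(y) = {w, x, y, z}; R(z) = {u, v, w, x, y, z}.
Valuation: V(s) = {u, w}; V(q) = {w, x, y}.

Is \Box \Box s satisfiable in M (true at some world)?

No

Let φ = \Box \Box s. Evaluate φ at each world:
  u (successors {u, x, y, z}): φ is false.
  v (successors {u, v, w, x, y, z}): φ is false.
  w (successors {v, w, z}): φ is false.
  x (successors {v, x, y}): φ is false.
  y (successors {w, x, y, z}): φ is false.
  z (successors {u, v, w, x, y, z}): φ is false.
For instance, at y:
  At y: \Box \Box s requires \Box s at every successor {w, x, y, z}.
    \Box s fails at w, so \Box \Box s is false at y.
      At w: \Box s requires s at every successor {v, w, z}.
        s fails at v, so \Box s is false at w.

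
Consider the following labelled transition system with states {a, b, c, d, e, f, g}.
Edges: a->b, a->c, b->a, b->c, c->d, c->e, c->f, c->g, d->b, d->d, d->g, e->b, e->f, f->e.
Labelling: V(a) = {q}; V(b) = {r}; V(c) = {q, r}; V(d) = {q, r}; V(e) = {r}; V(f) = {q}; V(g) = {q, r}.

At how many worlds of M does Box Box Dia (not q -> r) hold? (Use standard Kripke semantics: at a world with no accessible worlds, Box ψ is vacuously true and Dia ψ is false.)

3

Let φ = Box Box Dia (not q -> r). Evaluate φ at each world:
  a (successors {b, c}): φ is false.
  b (successors {a, c}): φ is false.
  c (successors {d, e, f, g}): φ is false.
  d (successors {b, d, g}): φ is false.
  e (successors {b, f}): φ is true.
  f (successors {e}): φ is true.
  g (successors ∅): φ is true.
For instance, at f:
  At f: Box Box Dia (not q -> r) requires Box Dia (not q -> r) at every successor {e}.
      At e: Box Dia (not q -> r) requires Dia (not q -> r) at every successor {b, f}.
        At b: Dia (not q -> r) is true.
        At f: Dia (not q -> r) is true.
      So Box Dia (not q -> r) is true at e.
  So Box Box Dia (not q -> r) is true at f.
Satisfying worlds: {e, f, g}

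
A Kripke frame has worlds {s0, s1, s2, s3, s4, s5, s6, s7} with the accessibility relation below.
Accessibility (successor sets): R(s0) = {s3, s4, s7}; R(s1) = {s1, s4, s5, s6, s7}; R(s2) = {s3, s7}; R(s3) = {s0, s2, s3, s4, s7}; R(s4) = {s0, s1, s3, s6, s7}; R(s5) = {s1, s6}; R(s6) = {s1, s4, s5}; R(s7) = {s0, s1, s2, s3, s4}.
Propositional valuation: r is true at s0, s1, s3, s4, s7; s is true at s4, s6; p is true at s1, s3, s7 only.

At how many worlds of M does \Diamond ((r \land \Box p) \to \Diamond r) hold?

8

Let φ = \Diamond ((r \land \Box p) \to \Diamond r). Evaluate φ at each world:
  s0 (successors {s3, s4, s7}): φ is true.
  s1 (successors {s1, s4, s5, s6, s7}): φ is true.
  s2 (successors {s3, s7}): φ is true.
  s3 (successors {s0, s2, s3, s4, s7}): φ is true.
  s4 (successors {s0, s1, s3, s6, s7}): φ is true.
  s5 (successors {s1, s6}): φ is true.
  s6 (successors {s1, s4, s5}): φ is true.
  s7 (successors {s0, s1, s2, s3, s4}): φ is true.
For instance, at s2:
  At s2: \Diamond ((r \land \Box p) \to \Diamond r) requires (r \land \Box p) \to \Diamond r at some successor in {s3, s7}.
    (r \land \Box p) \to \Diamond r holds at s3, so \Diamond ((r \land \Box p) \to \Diamond r) is true at s2.
      At s3: r \land \Box p is false, \Diamond r is true, so (r \land \Box p) \to \Diamond r is true.
Satisfying worlds: {s0, s1, s2, s3, s4, s5, s6, s7}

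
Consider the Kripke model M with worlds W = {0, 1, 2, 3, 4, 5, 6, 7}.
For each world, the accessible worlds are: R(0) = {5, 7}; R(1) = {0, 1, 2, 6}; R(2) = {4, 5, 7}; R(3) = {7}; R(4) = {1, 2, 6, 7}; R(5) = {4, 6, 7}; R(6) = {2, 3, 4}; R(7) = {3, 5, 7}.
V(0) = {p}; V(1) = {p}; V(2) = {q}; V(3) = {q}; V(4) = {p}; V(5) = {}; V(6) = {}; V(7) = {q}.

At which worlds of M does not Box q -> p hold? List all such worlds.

Recall that Box ψ holds at a world iff ψ holds at every accessible world, and Dia ψ holds iff ψ holds at some accessible world.
Let φ = not Box q -> p. Evaluate φ at each world:
  0 (successors {5, 7}): φ is true.
  1 (successors {0, 1, 2, 6}): φ is true.
  2 (successors {4, 5, 7}): φ is false.
  3 (successors {7}): φ is true.
  4 (successors {1, 2, 6, 7}): φ is true.
  5 (successors {4, 6, 7}): φ is false.
  6 (successors {2, 3, 4}): φ is false.
  7 (successors {3, 5, 7}): φ is false.
For instance, at 1:
  At 1: not Box q is true, p is true, so not Box q -> p is true.
    At 1: Box q is false, so not Box q is true.
      At 1: Box q requires q at every successor {0, 1, 2, 6}.
        q fails at 0, so Box q is false at 1.
Satisfying worlds: {0, 1, 3, 4}

0, 1, 3, 4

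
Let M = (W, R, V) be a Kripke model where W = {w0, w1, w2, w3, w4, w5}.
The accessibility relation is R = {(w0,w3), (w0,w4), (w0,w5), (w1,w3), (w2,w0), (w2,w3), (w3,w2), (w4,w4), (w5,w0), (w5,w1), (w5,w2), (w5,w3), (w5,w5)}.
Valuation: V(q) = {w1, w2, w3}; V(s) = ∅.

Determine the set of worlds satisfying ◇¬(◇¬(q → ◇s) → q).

w0, w2, w5

Let φ = ◇¬(◇¬(q → ◇s) → q). Evaluate φ at each world:
  w0 (successors {w3, w4, w5}): φ is true.
  w1 (successors {w3}): φ is false.
  w2 (successors {w0, w3}): φ is true.
  w3 (successors {w2}): φ is false.
  w4 (successors {w4}): φ is false.
  w5 (successors {w0, w1, w2, w3, w5}): φ is true.
For instance, at w3:
  At w3: ◇¬(◇¬(q → ◇s) → q) requires ¬(◇¬(q → ◇s) → q) at some successor in {w2}.
    At w2: ¬(◇¬(q → ◇s) → q) is false.
  So ◇¬(◇¬(q → ◇s) → q) is false at w3.
Satisfying worlds: {w0, w2, w5}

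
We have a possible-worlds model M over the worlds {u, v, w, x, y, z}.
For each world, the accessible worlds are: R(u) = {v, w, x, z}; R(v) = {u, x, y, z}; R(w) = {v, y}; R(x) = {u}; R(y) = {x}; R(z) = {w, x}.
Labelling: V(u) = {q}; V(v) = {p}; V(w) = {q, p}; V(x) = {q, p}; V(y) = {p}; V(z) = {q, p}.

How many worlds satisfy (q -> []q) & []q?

Let φ = (q -> []q) & []q. Evaluate φ at each world:
  u (successors {v, w, x, z}): φ is false.
  v (successors {u, x, y, z}): φ is false.
  w (successors {v, y}): φ is false.
  x (successors {u}): φ is true.
  y (successors {x}): φ is true.
  z (successors {w, x}): φ is true.
For instance, at w:
  At w: q -> []q is false, []q is false, so (q -> []q) & []q is false.
    At w: q is true, []q is false, so q -> []q is false.
      At w: []q requires q at every successor {v, y}.
        q fails at v, so []q is false at w.
    At w: []q requires q at every successor {v, y}.
      q fails at v, so []q is false at w.
Satisfying worlds: {x, y, z}

3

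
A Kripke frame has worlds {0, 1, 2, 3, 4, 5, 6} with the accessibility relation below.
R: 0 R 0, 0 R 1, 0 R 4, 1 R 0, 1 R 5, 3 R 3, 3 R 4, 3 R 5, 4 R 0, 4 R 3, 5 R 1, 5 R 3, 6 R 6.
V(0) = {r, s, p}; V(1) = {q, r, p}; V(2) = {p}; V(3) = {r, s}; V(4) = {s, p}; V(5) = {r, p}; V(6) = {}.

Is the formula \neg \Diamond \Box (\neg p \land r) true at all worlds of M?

Yes

Let φ = \neg \Diamond \Box (\neg p \land r). Evaluate φ at each world:
  0 (successors {0, 1, 4}): φ is true.
  1 (successors {0, 5}): φ is true.
  2 (successors ∅): φ is true.
  3 (successors {3, 4, 5}): φ is true.
  4 (successors {0, 3}): φ is true.
  5 (successors {1, 3}): φ is true.
  6 (successors {6}): φ is true.
For instance, at 1:
  At 1: \Diamond \Box (\neg p \land r) is false, so \neg \Diamond \Box (\neg p \land r) is true.
    At 1: \Diamond \Box (\neg p \land r) requires \Box (\neg p \land r) at some successor in {0, 5}.
      At 0: \Box (\neg p \land r) is false.
      At 5: \Box (\neg p \land r) is false.
    So \Diamond \Box (\neg p \land r) is false at 1.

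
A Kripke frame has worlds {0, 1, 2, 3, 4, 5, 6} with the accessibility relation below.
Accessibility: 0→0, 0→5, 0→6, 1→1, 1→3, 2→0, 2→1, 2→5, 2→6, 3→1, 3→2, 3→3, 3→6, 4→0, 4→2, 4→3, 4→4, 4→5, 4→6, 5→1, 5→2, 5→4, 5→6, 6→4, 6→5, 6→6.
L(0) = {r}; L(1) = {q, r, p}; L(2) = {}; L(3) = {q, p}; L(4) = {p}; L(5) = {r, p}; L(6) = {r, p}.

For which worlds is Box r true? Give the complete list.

Let φ = Box r. Evaluate φ at each world:
  0 (successors {0, 5, 6}): φ is true.
  1 (successors {1, 3}): φ is false.
  2 (successors {0, 1, 5, 6}): φ is true.
  3 (successors {1, 2, 3, 6}): φ is false.
  4 (successors {0, 2, 3, 4, 5, 6}): φ is false.
  5 (successors {1, 2, 4, 6}): φ is false.
  6 (successors {4, 5, 6}): φ is false.
For instance, at 5:
  At 5: Box r requires r at every successor {1, 2, 4, 6}.
    r fails at 2, so Box r is false at 5.
Satisfying worlds: {0, 2}

0, 2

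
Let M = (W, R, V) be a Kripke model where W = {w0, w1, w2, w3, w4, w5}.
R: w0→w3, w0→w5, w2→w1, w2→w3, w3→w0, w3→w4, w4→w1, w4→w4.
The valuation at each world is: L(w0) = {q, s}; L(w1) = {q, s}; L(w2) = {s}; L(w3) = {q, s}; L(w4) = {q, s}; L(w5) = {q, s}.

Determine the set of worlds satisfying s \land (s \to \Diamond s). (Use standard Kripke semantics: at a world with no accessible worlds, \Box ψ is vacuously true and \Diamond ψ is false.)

w0, w2, w3, w4

Recall that \Diamond ψ holds at a world iff ψ holds at some accessible world.
Let φ = s \land (s \to \Diamond s). Evaluate φ at each world:
  w0 (successors {w3, w5}): φ is true.
  w1 (successors ∅): φ is false.
  w2 (successors {w1, w3}): φ is true.
  w3 (successors {w0, w4}): φ is true.
  w4 (successors {w1, w4}): φ is true.
  w5 (successors ∅): φ is false.
For instance, at w2:
  At w2: s is true, s \to \Diamond s is true, so s \land (s \to \Diamond s) is true.
    At w2: s is true, \Diamond s is true, so s \to \Diamond s is true.
      At w2: \Diamond s requires s at some successor in {w1, w3}.
        s holds at w1, so \Diamond s is true at w2.
Satisfying worlds: {w0, w2, w3, w4}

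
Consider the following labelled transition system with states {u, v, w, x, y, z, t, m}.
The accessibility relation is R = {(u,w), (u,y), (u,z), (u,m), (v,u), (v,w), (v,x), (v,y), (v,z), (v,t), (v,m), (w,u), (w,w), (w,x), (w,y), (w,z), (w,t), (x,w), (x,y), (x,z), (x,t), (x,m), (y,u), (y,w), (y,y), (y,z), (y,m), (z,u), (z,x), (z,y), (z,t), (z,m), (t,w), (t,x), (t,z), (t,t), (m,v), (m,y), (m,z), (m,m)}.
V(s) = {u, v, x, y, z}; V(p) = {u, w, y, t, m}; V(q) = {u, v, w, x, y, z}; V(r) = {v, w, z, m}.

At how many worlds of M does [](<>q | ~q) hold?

Let φ = [](<>q | ~q). Evaluate φ at each world:
  u (successors {w, y, z, m}): φ is true.
  v (successors {u, w, x, y, z, t, m}): φ is true.
  w (successors {u, w, x, y, z, t}): φ is true.
  x (successors {w, y, z, t, m}): φ is true.
  y (successors {u, w, y, z, m}): φ is true.
  z (successors {u, x, y, t, m}): φ is true.
  t (successors {w, x, z, t}): φ is true.
  m (successors {v, y, z, m}): φ is true.
For instance, at z:
  At z: [](<>q | ~q) requires <>q | ~q at every successor {u, x, y, t, m}.
    At u: <>q | ~q is true.
    At x: <>q | ~q is true.
    At y: <>q | ~q is true.
    At t: <>q | ~q is true.
    At m: <>q | ~q is true.
  So [](<>q | ~q) is true at z.
Satisfying worlds: {u, v, w, x, y, z, t, m}

8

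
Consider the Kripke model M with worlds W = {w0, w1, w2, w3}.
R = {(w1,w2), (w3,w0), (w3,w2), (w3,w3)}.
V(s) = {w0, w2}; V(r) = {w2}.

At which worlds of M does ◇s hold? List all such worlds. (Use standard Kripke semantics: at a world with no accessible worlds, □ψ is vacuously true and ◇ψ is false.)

Recall that ◇ψ holds at a world iff ψ holds at some accessible world.
Let φ = ◇s. Evaluate φ at each world:
  w0 (successors ∅): φ is false.
  w1 (successors {w2}): φ is true.
  w2 (successors ∅): φ is false.
  w3 (successors {w0, w2, w3}): φ is true.
For instance, at w1:
  At w1: ◇s requires s at some successor in {w2}.
    s holds at w2, so ◇s is true at w1.
Satisfying worlds: {w1, w3}

w1, w3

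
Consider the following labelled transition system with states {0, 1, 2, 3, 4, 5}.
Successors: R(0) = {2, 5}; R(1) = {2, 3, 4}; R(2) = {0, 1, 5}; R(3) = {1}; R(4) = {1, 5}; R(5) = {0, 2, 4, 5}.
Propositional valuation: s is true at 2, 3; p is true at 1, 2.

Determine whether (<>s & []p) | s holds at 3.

At 3: <>s & []p is false, s is true, so (<>s & []p) | s is true.
  At 3: <>s is false, []p is true, so <>s & []p is false.
    At 3: <>s requires s at some successor in {1}.
      At 1: s is false.
    So <>s is false at 3.
    At 3: []p requires p at every successor {1}.
      At 1: p is true.
    So []p is true at 3.

Yes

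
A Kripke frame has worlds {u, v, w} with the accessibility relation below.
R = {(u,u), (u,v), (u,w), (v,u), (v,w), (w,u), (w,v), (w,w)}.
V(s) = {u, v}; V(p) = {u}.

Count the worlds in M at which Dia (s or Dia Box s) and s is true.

Let φ = Dia (s or Dia Box s) and s. Evaluate φ at each world:
  u (successors {u, v, w}): φ is true.
  v (successors {u, w}): φ is true.
  w (successors {u, v, w}): φ is false.
For instance, at w:
  At w: Dia (s or Dia Box s) is true, s is false, so Dia (s or Dia Box s) and s is false.
    At w: Dia (s or Dia Box s) requires s or Dia Box s at some successor in {u, v, w}.
      s or Dia Box s holds at u, so Dia (s or Dia Box s) is true at w.
Satisfying worlds: {u, v}

2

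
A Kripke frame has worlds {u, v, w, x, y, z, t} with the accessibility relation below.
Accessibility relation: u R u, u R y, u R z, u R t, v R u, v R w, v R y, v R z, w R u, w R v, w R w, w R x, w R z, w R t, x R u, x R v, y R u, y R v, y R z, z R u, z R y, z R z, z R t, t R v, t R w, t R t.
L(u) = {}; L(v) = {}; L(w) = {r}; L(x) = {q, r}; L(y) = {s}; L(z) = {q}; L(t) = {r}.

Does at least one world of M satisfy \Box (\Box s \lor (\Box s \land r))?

No

Let φ = \Box (\Box s \lor (\Box s \land r)). Evaluate φ at each world:
  u (successors {u, y, z, t}): φ is false.
  v (successors {u, w, y, z}): φ is false.
  w (successors {u, v, w, x, z, t}): φ is false.
  x (successors {u, v}): φ is false.
  y (successors {u, v, z}): φ is false.
  z (successors {u, y, z, t}): φ is false.
  t (successors {v, w, t}): φ is false.
For instance, at y:
  At y: \Box (\Box s \lor (\Box s \land r)) requires \Box s \lor (\Box s \land r) at every successor {u, v, z}.
    \Box s \lor (\Box s \land r) fails at u, so \Box (\Box s \lor (\Box s \land r)) is false at y.
      At u: \Box s is false, \Box s \land r is false, so \Box s \lor (\Box s \land r) is false.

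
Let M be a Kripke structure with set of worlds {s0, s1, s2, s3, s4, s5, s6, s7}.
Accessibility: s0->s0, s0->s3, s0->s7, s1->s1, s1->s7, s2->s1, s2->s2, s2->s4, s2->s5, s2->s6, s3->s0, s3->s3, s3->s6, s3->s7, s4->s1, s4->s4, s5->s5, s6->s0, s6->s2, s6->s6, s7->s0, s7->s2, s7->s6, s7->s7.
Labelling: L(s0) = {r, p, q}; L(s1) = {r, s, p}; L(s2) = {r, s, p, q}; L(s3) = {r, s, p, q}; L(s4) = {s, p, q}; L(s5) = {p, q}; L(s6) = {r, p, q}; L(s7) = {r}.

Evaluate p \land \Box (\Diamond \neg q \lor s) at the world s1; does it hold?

Yes

At s1: p is true, \Box (\Diamond \neg q \lor s) is true, so p \land \Box (\Diamond \neg q \lor s) is true.
  At s1: \Box (\Diamond \neg q \lor s) requires \Diamond \neg q \lor s at every successor {s1, s7}.
      At s1: \Diamond \neg q is true, s is true, so \Diamond \neg q \lor s is true.
      At s7: \Diamond \neg q is true, s is false, so \Diamond \neg q \lor s is true.
  So \Box (\Diamond \neg q \lor s) is true at s1.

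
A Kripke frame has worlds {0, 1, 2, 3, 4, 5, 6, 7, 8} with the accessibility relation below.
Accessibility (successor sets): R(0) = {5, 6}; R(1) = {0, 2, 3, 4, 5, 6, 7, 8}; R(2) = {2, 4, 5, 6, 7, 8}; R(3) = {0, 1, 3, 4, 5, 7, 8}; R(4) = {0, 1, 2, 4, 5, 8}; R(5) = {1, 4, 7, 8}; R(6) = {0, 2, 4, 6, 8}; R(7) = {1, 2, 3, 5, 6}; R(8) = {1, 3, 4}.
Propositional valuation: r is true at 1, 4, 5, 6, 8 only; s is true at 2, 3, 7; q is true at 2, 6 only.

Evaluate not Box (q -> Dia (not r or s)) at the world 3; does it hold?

At 3: Box (q -> Dia (not r or s)) is true, so not Box (q -> Dia (not r or s)) is false.
  At 3: Box (q -> Dia (not r or s)) requires q -> Dia (not r or s) at every successor {0, 1, 3, 4, 5, 7, 8}.
    At 0: q -> Dia (not r or s) is true.
    At 1: q -> Dia (not r or s) is true.
    At 3: q -> Dia (not r or s) is true.
    At 4: q -> Dia (not r or s) is true.
    At 5: q -> Dia (not r or s) is true.
    At 7: q -> Dia (not r or s) is true.
    At 8: q -> Dia (not r or s) is true.
  So Box (q -> Dia (not r or s)) is true at 3.

No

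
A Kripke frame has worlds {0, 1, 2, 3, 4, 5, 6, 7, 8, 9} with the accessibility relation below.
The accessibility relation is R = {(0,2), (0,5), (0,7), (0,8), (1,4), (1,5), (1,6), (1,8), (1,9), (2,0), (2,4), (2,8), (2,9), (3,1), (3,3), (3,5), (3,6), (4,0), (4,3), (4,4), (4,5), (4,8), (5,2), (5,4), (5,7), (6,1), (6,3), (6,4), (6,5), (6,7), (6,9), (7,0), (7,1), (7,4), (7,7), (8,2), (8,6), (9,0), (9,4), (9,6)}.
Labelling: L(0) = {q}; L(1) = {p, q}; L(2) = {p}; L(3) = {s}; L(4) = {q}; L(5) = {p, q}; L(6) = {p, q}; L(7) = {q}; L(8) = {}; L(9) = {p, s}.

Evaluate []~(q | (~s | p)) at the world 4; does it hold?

No

Recall that []ψ holds at a world iff ψ holds at every accessible world, and <>ψ holds iff ψ holds at some accessible world.
At 4: []~(q | (~s | p)) requires ~(q | (~s | p)) at every successor {0, 3, 4, 5, 8}.
  ~(q | (~s | p)) fails at 0, so []~(q | (~s | p)) is false at 4.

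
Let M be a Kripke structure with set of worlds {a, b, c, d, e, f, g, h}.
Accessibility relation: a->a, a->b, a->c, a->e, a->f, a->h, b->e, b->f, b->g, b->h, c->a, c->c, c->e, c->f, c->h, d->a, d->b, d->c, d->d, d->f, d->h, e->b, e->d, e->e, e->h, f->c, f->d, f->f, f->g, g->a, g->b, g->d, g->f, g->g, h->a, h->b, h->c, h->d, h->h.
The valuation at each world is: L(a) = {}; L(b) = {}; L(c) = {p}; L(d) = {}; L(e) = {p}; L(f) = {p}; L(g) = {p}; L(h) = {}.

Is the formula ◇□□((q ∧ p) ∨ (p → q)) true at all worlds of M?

No

Let φ = ◇□□((q ∧ p) ∨ (p → q)). Evaluate φ at each world:
  a (successors {a, b, c, e, f, h}): φ is false.
  b (successors {e, f, g, h}): φ is false.
  c (successors {a, c, e, f, h}): φ is false.
  d (successors {a, b, c, d, f, h}): φ is false.
  e (successors {b, d, e, h}): φ is false.
  f (successors {c, d, f, g}): φ is false.
  g (successors {a, b, d, f, g}): φ is false.
  h (successors {a, b, c, d, h}): φ is false.
Detail at a (counterexample):
  At a: ◇□□((q ∧ p) ∨ (p → q)) requires □□((q ∧ p) ∨ (p → q)) at some successor in {a, b, c, e, f, h}.
    At a: □□((q ∧ p) ∨ (p → q)) is false.
    At b: □□((q ∧ p) ∨ (p → q)) is false.
    At c: □□((q ∧ p) ∨ (p → q)) is false.
    At e: □□((q ∧ p) ∨ (p → q)) is false.
    At f: □□((q ∧ p) ∨ (p → q)) is false.
    At h: □□((q ∧ p) ∨ (p → q)) is false.
  So ◇□□((q ∧ p) ∨ (p → q)) is false at a.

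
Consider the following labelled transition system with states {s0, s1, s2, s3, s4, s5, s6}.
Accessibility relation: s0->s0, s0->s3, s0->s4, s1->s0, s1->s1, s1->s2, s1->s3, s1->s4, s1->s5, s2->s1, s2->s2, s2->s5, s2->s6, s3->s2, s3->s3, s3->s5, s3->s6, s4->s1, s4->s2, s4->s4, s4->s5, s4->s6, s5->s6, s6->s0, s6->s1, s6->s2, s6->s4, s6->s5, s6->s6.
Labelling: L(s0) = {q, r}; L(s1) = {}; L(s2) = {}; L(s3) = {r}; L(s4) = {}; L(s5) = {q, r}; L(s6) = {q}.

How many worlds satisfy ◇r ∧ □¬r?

0

Recall that □ψ holds at a world iff ψ holds at every accessible world, and ◇ψ holds iff ψ holds at some accessible world.
Let φ = ◇r ∧ □¬r. Evaluate φ at each world:
  s0 (successors {s0, s3, s4}): φ is false.
  s1 (successors {s0, s1, s2, s3, s4, s5}): φ is false.
  s2 (successors {s1, s2, s5, s6}): φ is false.
  s3 (successors {s2, s3, s5, s6}): φ is false.
  s4 (successors {s1, s2, s4, s5, s6}): φ is false.
  s5 (successors {s6}): φ is false.
  s6 (successors {s0, s1, s2, s4, s5, s6}): φ is false.
For instance, at s2:
  At s2: ◇r is true, □¬r is false, so ◇r ∧ □¬r is false.
    At s2: ◇r requires r at some successor in {s1, s2, s5, s6}.
      r holds at s5, so ◇r is true at s2.
    At s2: □¬r requires ¬r at every successor {s1, s2, s5, s6}.
      ¬r fails at s5, so □¬r is false at s2.
Satisfying worlds: none.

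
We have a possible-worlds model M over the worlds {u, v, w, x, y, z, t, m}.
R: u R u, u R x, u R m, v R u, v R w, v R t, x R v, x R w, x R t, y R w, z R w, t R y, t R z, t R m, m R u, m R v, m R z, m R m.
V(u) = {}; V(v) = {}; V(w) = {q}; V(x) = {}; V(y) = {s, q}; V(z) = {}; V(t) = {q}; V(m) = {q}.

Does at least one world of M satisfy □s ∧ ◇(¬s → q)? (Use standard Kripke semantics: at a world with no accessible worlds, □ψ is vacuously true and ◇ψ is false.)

No

Let φ = □s ∧ ◇(¬s → q). Evaluate φ at each world:
  u (successors {u, x, m}): φ is false.
  v (successors {u, w, t}): φ is false.
  w (successors ∅): φ is false.
  x (successors {v, w, t}): φ is false.
  y (successors {w}): φ is false.
  z (successors {w}): φ is false.
  t (successors {y, z, m}): φ is false.
  m (successors {u, v, z, m}): φ is false.
For instance, at v:
  At v: □s is false, ◇(¬s → q) is true, so □s ∧ ◇(¬s → q) is false.
    At v: □s requires s at every successor {u, w, t}.
      s fails at u, so □s is false at v.
    At v: ◇(¬s → q) requires ¬s → q at some successor in {u, w, t}.
      ¬s → q holds at w, so ◇(¬s → q) is true at v.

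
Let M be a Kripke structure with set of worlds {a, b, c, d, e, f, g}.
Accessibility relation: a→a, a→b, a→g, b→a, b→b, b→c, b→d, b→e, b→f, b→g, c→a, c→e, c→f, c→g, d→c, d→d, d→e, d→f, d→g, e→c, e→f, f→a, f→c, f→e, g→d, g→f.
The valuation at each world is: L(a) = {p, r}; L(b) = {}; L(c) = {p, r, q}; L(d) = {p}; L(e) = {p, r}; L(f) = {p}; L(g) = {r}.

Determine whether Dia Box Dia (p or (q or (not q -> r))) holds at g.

Yes

Recall that Box ψ holds at a world iff ψ holds at every accessible world, and Dia ψ holds iff ψ holds at some accessible world.
At g: Dia Box Dia (p or (q or (not q -> r))) requires Box Dia (p or (q or (not q -> r))) at some successor in {d, f}.
  Box Dia (p or (q or (not q -> r))) holds at d, so Dia Box Dia (p or (q or (not q -> r))) is true at g.
    At d: Box Dia (p or (q or (not q -> r))) requires Dia (p or (q or (not q -> r))) at every successor {c, d, e, f, g}.
      At c: Dia (p or (q or (not q -> r))) is true.
      At d: Dia (p or (q or (not q -> r))) is true.
      At e: Dia (p or (q or (not q -> r))) is true.
      At f: Dia (p or (q or (not q -> r))) is true.
      At g: Dia (p or (q or (not q -> r))) is true.
    So Box Dia (p or (q or (not q -> r))) is true at d.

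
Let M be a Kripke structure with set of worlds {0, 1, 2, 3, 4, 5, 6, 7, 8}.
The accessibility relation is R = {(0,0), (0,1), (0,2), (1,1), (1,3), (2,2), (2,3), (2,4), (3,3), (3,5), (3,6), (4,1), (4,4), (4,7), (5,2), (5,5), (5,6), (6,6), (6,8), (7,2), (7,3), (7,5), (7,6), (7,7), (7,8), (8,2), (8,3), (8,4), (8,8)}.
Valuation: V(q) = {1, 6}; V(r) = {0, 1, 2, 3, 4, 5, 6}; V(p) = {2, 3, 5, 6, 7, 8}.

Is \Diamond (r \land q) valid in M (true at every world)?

No

Let φ = \Diamond (r \land q). Evaluate φ at each world:
  0 (successors {0, 1, 2}): φ is true.
  1 (successors {1, 3}): φ is true.
  2 (successors {2, 3, 4}): φ is false.
  3 (successors {3, 5, 6}): φ is true.
  4 (successors {1, 4, 7}): φ is true.
  5 (successors {2, 5, 6}): φ is true.
  6 (successors {6, 8}): φ is true.
  7 (successors {2, 3, 5, 6, 7, 8}): φ is true.
  8 (successors {2, 3, 4, 8}): φ is false.
Detail at 2 (counterexample):
  At 2: \Diamond (r \land q) requires r \land q at some successor in {2, 3, 4}.
    At 2: r \land q is false.
    At 3: r \land q is false.
    At 4: r \land q is false.
  So \Diamond (r \land q) is false at 2.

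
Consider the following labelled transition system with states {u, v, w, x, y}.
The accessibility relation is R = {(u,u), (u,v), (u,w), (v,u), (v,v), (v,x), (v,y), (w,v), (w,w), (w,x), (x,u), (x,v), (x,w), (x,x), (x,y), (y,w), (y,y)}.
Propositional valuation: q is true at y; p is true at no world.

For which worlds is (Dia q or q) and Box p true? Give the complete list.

none

Recall that Box ψ holds at a world iff ψ holds at every accessible world, and Dia ψ holds iff ψ holds at some accessible world.
Let φ = (Dia q or q) and Box p. Evaluate φ at each world:
  u (successors {u, v, w}): φ is false.
  v (successors {u, v, x, y}): φ is false.
  w (successors {v, w, x}): φ is false.
  x (successors {u, v, w, x, y}): φ is false.
  y (successors {w, y}): φ is false.
For instance, at w:
  At w: Dia q or q is false, Box p is false, so (Dia q or q) and Box p is false.
    At w: Dia q is false, q is false, so Dia q or q is false.
      At w: Dia q requires q at some successor in {v, w, x}.
        At v: q is false.
        At w: q is false.
        At x: q is false.
      So Dia q is false at w.
    At w: Box p requires p at every successor {v, w, x}.
      p fails at v, so Box p is false at w.
Satisfying worlds: none.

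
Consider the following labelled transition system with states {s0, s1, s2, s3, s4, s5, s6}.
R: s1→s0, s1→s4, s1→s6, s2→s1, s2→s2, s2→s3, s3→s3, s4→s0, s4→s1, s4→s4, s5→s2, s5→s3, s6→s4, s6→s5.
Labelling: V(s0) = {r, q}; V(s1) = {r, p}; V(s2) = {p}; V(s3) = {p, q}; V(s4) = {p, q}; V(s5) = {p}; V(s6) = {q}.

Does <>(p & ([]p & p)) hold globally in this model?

Let φ = <>(p & ([]p & p)). Evaluate φ at each world:
  s0 (successors ∅): φ is false.
  s1 (successors {s0, s4, s6}): φ is false.
  s2 (successors {s1, s2, s3}): φ is true.
  s3 (successors {s3}): φ is true.
  s4 (successors {s0, s1, s4}): φ is false.
  s5 (successors {s2, s3}): φ is true.
  s6 (successors {s4, s5}): φ is true.
Detail at s0 (counterexample):
  At s0: no accessible worlds, so <>(p & ([]p & p)) is false.

No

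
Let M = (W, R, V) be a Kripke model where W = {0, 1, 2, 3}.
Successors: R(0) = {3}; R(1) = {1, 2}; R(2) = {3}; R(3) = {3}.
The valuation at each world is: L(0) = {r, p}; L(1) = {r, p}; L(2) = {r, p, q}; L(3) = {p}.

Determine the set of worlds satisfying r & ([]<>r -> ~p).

0, 1, 2

Let φ = r & ([]<>r -> ~p). Evaluate φ at each world:
  0 (successors {3}): φ is true.
  1 (successors {1, 2}): φ is true.
  2 (successors {3}): φ is true.
  3 (successors {3}): φ is false.
For instance, at 3:
  At 3: r is false, []<>r -> ~p is true, so r & ([]<>r -> ~p) is false.
    At 3: []<>r is false, ~p is false, so []<>r -> ~p is true.
      At 3: []<>r requires <>r at every successor {3}.
        <>r fails at 3, so []<>r is false at 3.
Satisfying worlds: {0, 1, 2}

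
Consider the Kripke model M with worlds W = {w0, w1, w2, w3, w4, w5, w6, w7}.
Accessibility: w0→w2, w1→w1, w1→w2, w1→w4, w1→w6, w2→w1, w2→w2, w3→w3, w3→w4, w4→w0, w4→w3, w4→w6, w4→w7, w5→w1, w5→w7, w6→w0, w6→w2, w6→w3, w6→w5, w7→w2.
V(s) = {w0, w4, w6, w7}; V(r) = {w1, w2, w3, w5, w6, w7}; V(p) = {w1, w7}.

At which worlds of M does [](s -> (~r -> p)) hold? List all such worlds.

w0, w2, w5, w7

Let φ = [](s -> (~r -> p)). Evaluate φ at each world:
  w0 (successors {w2}): φ is true.
  w1 (successors {w1, w2, w4, w6}): φ is false.
  w2 (successors {w1, w2}): φ is true.
  w3 (successors {w3, w4}): φ is false.
  w4 (successors {w0, w3, w6, w7}): φ is false.
  w5 (successors {w1, w7}): φ is true.
  w6 (successors {w0, w2, w3, w5}): φ is false.
  w7 (successors {w2}): φ is true.
For instance, at w4:
  At w4: [](s -> (~r -> p)) requires s -> (~r -> p) at every successor {w0, w3, w6, w7}.
    s -> (~r -> p) fails at w0, so [](s -> (~r -> p)) is false at w4.
Satisfying worlds: {w0, w2, w5, w7}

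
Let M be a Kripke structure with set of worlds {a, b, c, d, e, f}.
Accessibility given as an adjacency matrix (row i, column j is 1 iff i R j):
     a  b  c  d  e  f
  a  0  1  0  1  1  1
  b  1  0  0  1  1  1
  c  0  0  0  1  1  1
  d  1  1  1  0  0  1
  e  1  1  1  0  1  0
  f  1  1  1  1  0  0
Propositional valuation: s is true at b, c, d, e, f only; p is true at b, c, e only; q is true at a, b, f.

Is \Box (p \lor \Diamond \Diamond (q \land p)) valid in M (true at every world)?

Yes

Let φ = \Box (p \lor \Diamond \Diamond (q \land p)). Evaluate φ at each world:
  a (successors {b, d, e, f}): φ is true.
  b (successors {a, d, e, f}): φ is true.
  c (successors {d, e, f}): φ is true.
  d (successors {a, b, c, f}): φ is true.
  e (successors {a, b, c, e}): φ is true.
  f (successors {a, b, c, d}): φ is true.
For instance, at a:
  At a: \Box (p \lor \Diamond \Diamond (q \land p)) requires p \lor \Diamond \Diamond (q \land p) at every successor {b, d, e, f}.
    At b: p \lor \Diamond \Diamond (q \land p) is true.
    At d: p \lor \Diamond \Diamond (q \land p) is true.
    At e: p \lor \Diamond \Diamond (q \land p) is true.
    At f: p \lor \Diamond \Diamond (q \land p) is true.
  So \Box (p \lor \Diamond \Diamond (q \land p)) is true at a.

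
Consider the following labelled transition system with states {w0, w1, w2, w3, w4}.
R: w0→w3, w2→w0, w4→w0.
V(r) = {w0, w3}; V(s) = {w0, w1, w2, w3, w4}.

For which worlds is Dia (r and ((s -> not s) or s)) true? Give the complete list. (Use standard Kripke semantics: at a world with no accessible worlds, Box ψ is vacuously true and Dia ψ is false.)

w0, w2, w4

Let φ = Dia (r and ((s -> not s) or s)). Evaluate φ at each world:
  w0 (successors {w3}): φ is true.
  w1 (successors ∅): φ is false.
  w2 (successors {w0}): φ is true.
  w3 (successors ∅): φ is false.
  w4 (successors {w0}): φ is true.
For instance, at w4:
  At w4: Dia (r and ((s -> not s) or s)) requires r and ((s -> not s) or s) at some successor in {w0}.
    r and ((s -> not s) or s) holds at w0, so Dia (r and ((s -> not s) or s)) is true at w4.
Satisfying worlds: {w0, w2, w4}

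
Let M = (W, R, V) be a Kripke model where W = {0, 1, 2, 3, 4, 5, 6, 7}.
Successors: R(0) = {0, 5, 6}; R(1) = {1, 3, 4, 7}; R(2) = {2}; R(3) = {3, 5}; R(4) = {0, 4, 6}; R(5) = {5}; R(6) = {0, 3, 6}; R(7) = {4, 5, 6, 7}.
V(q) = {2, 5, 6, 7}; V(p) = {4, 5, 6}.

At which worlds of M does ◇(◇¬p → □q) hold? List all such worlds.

0, 2, 3, 5, 7

Let φ = ◇(◇¬p → □q). Evaluate φ at each world:
  0 (successors {0, 5, 6}): φ is true.
  1 (successors {1, 3, 4, 7}): φ is false.
  2 (successors {2}): φ is true.
  3 (successors {3, 5}): φ is true.
  4 (successors {0, 4, 6}): φ is false.
  5 (successors {5}): φ is true.
  6 (successors {0, 3, 6}): φ is false.
  7 (successors {4, 5, 6, 7}): φ is true.
For instance, at 1:
  At 1: ◇(◇¬p → □q) requires ◇¬p → □q at some successor in {1, 3, 4, 7}.
    At 1: ◇¬p → □q is false.
    At 3: ◇¬p → □q is false.
    At 4: ◇¬p → □q is false.
    At 7: ◇¬p → □q is false.
  So ◇(◇¬p → □q) is false at 1.
Satisfying worlds: {0, 2, 3, 5, 7}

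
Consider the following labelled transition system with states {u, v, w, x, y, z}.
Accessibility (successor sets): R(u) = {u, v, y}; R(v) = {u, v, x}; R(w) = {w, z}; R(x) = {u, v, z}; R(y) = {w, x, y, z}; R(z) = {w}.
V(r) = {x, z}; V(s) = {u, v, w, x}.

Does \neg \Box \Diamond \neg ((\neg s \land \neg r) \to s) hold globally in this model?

Yes

Let φ = \neg \Box \Diamond \neg ((\neg s \land \neg r) \to s). Evaluate φ at each world:
  u (successors {u, v, y}): φ is true.
  v (successors {u, v, x}): φ is true.
  w (successors {w, z}): φ is true.
  x (successors {u, v, z}): φ is true.
  y (successors {w, x, y, z}): φ is true.
  z (successors {w}): φ is true.
For instance, at u:
  At u: \Box \Diamond \neg ((\neg s \land \neg r) \to s) is false, so \neg \Box \Diamond \neg ((\neg s \land \neg r) \to s) is true.
    At u: \Box \Diamond \neg ((\neg s \land \neg r) \to s) requires \Diamond \neg ((\neg s \land \neg r) \to s) at every successor {u, v, y}.
      \Diamond \neg ((\neg s \land \neg r) \to s) fails at v, so \Box \Diamond \neg ((\neg s \land \neg r) \to s) is false at u.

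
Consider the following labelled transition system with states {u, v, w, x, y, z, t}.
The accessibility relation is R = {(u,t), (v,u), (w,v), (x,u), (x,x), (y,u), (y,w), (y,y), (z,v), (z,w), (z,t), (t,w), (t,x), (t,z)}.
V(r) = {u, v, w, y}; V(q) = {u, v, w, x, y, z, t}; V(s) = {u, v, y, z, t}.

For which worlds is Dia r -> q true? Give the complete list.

Let φ = Dia r -> q. Evaluate φ at each world:
  u (successors {t}): φ is true.
  v (successors {u}): φ is true.
  w (successors {v}): φ is true.
  x (successors {u, x}): φ is true.
  y (successors {u, w, y}): φ is true.
  z (successors {v, w, t}): φ is true.
  t (successors {w, x, z}): φ is true.
For instance, at w:
  At w: Dia r is true, q is true, so Dia r -> q is true.
    At w: Dia r requires r at some successor in {v}.
      r holds at v, so Dia r is true at w.
Satisfying worlds: {u, v, w, x, y, z, t}

u, v, w, x, y, z, t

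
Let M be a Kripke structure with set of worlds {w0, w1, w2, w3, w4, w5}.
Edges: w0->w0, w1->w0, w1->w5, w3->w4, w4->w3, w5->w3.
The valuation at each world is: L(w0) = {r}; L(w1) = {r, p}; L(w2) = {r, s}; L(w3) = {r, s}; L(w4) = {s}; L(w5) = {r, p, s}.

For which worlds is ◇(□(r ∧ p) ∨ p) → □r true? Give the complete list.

w0, w1, w2, w3, w4, w5

Let φ = ◇(□(r ∧ p) ∨ p) → □r. Evaluate φ at each world:
  w0 (successors {w0}): φ is true.
  w1 (successors {w0, w5}): φ is true.
  w2 (successors ∅): φ is true.
  w3 (successors {w4}): φ is true.
  w4 (successors {w3}): φ is true.
  w5 (successors {w3}): φ is true.
For instance, at w5:
  At w5: ◇(□(r ∧ p) ∨ p) is false, □r is true, so ◇(□(r ∧ p) ∨ p) → □r is true.
    At w5: ◇(□(r ∧ p) ∨ p) requires □(r ∧ p) ∨ p at some successor in {w3}.
      At w3: □(r ∧ p) ∨ p is false.
    So ◇(□(r ∧ p) ∨ p) is false at w5.
    At w5: □r requires r at every successor {w3}.
      At w3: r is true.
    So □r is true at w5.
Satisfying worlds: {w0, w1, w2, w3, w4, w5}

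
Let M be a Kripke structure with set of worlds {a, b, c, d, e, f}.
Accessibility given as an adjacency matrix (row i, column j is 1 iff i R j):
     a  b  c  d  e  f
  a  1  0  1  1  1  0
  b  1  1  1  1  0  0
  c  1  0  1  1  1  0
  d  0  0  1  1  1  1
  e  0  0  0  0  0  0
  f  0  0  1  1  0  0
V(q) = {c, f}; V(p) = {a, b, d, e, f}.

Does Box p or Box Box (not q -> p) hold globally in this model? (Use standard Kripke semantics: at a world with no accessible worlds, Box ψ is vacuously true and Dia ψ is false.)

Yes

Recall that Box ψ holds at a world iff ψ holds at every accessible world, and Dia ψ holds iff ψ holds at some accessible world.
Let φ = Box p or Box Box (not q -> p). Evaluate φ at each world:
  a (successors {a, c, d, e}): φ is true.
  b (successors {a, b, c, d}): φ is true.
  c (successors {a, c, d, e}): φ is true.
  d (successors {c, d, e, f}): φ is true.
  e (successors ∅): φ is true.
  f (successors {c, d}): φ is true.
For instance, at a:
  At a: Box p is false, Box Box (not q -> p) is true, so Box p or Box Box (not q -> p) is true.
    At a: Box p requires p at every successor {a, c, d, e}.
      p fails at c, so Box p is false at a.
    At a: Box Box (not q -> p) requires Box (not q -> p) at every successor {a, c, d, e}.
      At a: Box (not q -> p) is true.
      At c: Box (not q -> p) is true.
      At d: Box (not q -> p) is true.
      At e: Box (not q -> p) is true.
    So Box Box (not q -> p) is true at a.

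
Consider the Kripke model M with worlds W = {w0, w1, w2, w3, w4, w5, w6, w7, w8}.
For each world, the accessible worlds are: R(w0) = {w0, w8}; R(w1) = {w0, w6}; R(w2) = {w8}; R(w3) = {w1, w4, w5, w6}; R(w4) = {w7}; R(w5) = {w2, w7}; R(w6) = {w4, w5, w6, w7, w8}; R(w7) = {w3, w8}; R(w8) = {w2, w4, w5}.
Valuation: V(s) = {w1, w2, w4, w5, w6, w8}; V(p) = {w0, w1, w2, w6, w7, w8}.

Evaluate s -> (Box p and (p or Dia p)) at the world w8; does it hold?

Recall that Box ψ holds at a world iff ψ holds at every accessible world, and Dia ψ holds iff ψ holds at some accessible world.
At w8: s is true, Box p and (p or Dia p) is false, so s -> (Box p and (p or Dia p)) is false.
  At w8: Box p is false, p or Dia p is true, so Box p and (p or Dia p) is false.
    At w8: Box p requires p at every successor {w2, w4, w5}.
      p fails at w4, so Box p is false at w8.
    At w8: p is true, Dia p is true, so p or Dia p is true.
      At w8: Dia p requires p at some successor in {w2, w4, w5}.
        p holds at w2, so Dia p is true at w8.

No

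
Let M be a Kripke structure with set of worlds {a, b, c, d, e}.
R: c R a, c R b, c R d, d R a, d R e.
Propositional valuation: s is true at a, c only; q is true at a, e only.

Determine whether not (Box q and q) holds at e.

At e: Box q and q is true, so not (Box q and q) is false.
  At e: Box q is true, q is true, so Box q and q is true.
    At e: no accessible worlds, so Box q holds vacuously.

No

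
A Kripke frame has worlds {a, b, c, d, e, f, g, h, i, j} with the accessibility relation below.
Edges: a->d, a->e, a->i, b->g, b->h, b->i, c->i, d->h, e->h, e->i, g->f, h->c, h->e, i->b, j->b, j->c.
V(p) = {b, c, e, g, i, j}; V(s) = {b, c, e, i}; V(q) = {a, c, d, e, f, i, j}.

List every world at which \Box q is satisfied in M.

a, c, f, g, h

Let φ = \Box q. Evaluate φ at each world:
  a (successors {d, e, i}): φ is true.
  b (successors {g, h, i}): φ is false.
  c (successors {i}): φ is true.
  d (successors {h}): φ is false.
  e (successors {h, i}): φ is false.
  f (successors ∅): φ is true.
  g (successors {f}): φ is true.
  h (successors {c, e}): φ is true.
  i (successors {b}): φ is false.
  j (successors {b, c}): φ is false.
For instance, at d:
  At d: \Box q requires q at every successor {h}.
    q fails at h, so \Box q is false at d.
Satisfying worlds: {a, c, f, g, h}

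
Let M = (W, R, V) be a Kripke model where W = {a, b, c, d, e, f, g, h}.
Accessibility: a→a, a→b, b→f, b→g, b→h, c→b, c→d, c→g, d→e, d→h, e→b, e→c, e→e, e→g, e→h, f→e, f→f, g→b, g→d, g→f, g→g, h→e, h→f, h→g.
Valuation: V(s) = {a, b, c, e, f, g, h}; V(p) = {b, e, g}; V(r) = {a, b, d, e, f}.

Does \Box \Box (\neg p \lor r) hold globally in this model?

Let φ = \Box \Box (\neg p \lor r). Evaluate φ at each world:
  a (successors {a, b}): φ is false.
  b (successors {f, g, h}): φ is false.
  c (successors {b, d, g}): φ is false.
  d (successors {e, h}): φ is false.
  e (successors {b, c, e, g, h}): φ is false.
  f (successors {e, f}): φ is false.
  g (successors {b, d, f, g}): φ is false.
  h (successors {e, f, g}): φ is false.
Detail at a (counterexample):
  At a: \Box \Box (\neg p \lor r) requires \Box (\neg p \lor r) at every successor {a, b}.
    \Box (\neg p \lor r) fails at b, so \Box \Box (\neg p \lor r) is false at a.
      At b: \Box (\neg p \lor r) requires \neg p \lor r at every successor {f, g, h}.
        \neg p \lor r fails at g, so \Box (\neg p \lor r) is false at b.

No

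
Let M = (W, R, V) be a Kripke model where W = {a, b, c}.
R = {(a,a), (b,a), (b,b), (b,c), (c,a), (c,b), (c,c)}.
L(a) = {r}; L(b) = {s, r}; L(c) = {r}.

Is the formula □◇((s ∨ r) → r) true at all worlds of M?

Let φ = □◇((s ∨ r) → r). Evaluate φ at each world:
  a (successors {a}): φ is true.
  b (successors {a, b, c}): φ is true.
  c (successors {a, b, c}): φ is true.
For instance, at a:
  At a: □◇((s ∨ r) → r) requires ◇((s ∨ r) → r) at every successor {a}.
      At a: ◇((s ∨ r) → r) requires (s ∨ r) → r at some successor in {a}.
        (s ∨ r) → r holds at a, so ◇((s ∨ r) → r) is true at a.
  So □◇((s ∨ r) → r) is true at a.

Yes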